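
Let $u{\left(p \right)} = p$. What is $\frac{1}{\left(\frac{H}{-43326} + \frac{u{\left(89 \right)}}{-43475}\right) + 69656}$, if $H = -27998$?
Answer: $\frac{941798925}{65602552598318} \approx 1.4356 \cdot 10^{-5}$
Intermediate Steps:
$\frac{1}{\left(\frac{H}{-43326} + \frac{u{\left(89 \right)}}{-43475}\right) + 69656} = \frac{1}{\left(- \frac{27998}{-43326} + \frac{89}{-43475}\right) + 69656} = \frac{1}{\left(\left(-27998\right) \left(- \frac{1}{43326}\right) + 89 \left(- \frac{1}{43475}\right)\right) + 69656} = \frac{1}{\left(\frac{13999}{21663} - \frac{89}{43475}\right) + 69656} = \frac{1}{\frac{606678518}{941798925} + 69656} = \frac{1}{\frac{65602552598318}{941798925}} = \frac{941798925}{65602552598318}$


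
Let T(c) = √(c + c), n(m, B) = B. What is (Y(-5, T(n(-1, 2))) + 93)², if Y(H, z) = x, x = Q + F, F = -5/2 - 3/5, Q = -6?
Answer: 703921/100 ≈ 7039.2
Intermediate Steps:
F = -31/10 (F = -5*½ - 3*⅕ = -5/2 - ⅗ = -31/10 ≈ -3.1000)
T(c) = √2*√c (T(c) = √(2*c) = √2*√c)
x = -91/10 (x = -6 - 31/10 = -91/10 ≈ -9.1000)
Y(H, z) = -91/10
(Y(-5, T(n(-1, 2))) + 93)² = (-91/10 + 93)² = (839/10)² = 703921/100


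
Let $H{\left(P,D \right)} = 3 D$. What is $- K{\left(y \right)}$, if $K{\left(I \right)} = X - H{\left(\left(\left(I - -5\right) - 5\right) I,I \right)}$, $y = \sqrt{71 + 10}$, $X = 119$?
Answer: $-92$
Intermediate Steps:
$y = 9$ ($y = \sqrt{81} = 9$)
$K{\left(I \right)} = 119 - 3 I$
$- K{\left(y \right)} = - (119 - 27) = \left(-1\right) 92 = -92$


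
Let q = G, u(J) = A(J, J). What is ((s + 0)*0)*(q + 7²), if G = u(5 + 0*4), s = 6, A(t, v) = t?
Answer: 0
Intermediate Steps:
u(J) = J
G = 5 (G = 5 + 0*4 = 5 + 0 = 5)
q = 5
((s + 0)*0)*(q + 7²) = ((6 + 0)*0)*(5 + 7²) = (6*0)*(5 + 49) = 0*54 = 0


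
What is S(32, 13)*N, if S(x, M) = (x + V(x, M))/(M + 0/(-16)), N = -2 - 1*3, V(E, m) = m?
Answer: -225/13 ≈ -17.308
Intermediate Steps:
N = -5 (N = -2 - 3 = -5)
S(x, M) = (M + x)/M (S(x, M) = (x + M)/(M + 0/(-16)) = (M + x)/(M + 0*(-1/16)) = (M + x)/(M + 0) = (M + x)/M)
S(32, 13)*N = ((13 + 32)/13)*(-5) = ((1/13)*45)*(-5) = (45/13)*(-5) = -225/13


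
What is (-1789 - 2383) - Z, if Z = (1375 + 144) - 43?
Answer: -5648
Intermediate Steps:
Z = 1476 (Z = 1519 - 43 = 1476)
(-1789 - 2383) - Z = (-1789 - 2383) - 1*1476 = -4172 - 1476 = -5648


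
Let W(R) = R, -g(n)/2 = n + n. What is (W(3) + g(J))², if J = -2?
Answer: 121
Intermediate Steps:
g(n) = -4*n (g(n) = -2*(n + n) = -4*n)
(W(3) + g(J))² = (3 - 4*(-2))² = (3 + 8)² = 11² = 121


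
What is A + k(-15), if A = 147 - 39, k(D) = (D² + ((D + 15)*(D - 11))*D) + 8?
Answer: 341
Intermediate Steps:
k(D) = 8 + D² + D*(-11 + D)*(15 + D) (k(D) = (D² + ((15 + D)*(-11 + D))*D) + 8 = (D² + ((-11 + D)*(15 + D))*D) + 8 = (D² + D*(-11 + D)*(15 + D)) + 8 = 8 + D² + D*(-11 + D)*(15 + D))
A = 108
A + k(-15) = 108 + (8 + (-15)³ - 165*(-15) + 5*(-15)²) = 108 + (8 - 3375 + 2475 + 5*225) = 108 + (8 - 3375 + 2475 + 1125) = 108 + 233 = 341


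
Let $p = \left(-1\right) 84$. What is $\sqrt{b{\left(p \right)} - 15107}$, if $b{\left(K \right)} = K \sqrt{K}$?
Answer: $\sqrt{-15107 - 168 i \sqrt{21}} \approx 3.1308 - 122.95 i$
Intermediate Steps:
$p = -84$
$b{\left(K \right)} = K^{\frac{3}{2}}$
$\sqrt{b{\left(p \right)} - 15107} = \sqrt{\left(-84\right)^{\frac{3}{2}} - 15107} = \sqrt{- 168 i \sqrt{21} - 15107} = \sqrt{-15107 - 168 i \sqrt{21}}$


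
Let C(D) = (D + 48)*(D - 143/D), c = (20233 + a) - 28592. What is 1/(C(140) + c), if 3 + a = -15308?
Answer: 35/86029 ≈ 0.00040684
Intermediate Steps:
a = -15311 (a = -3 - 15308 = -15311)
c = -23670 (c = (20233 - 15311) - 28592 = 4922 - 28592 = -23670)
C(D) = (48 + D)*(D - 143/D)
1/(C(140) + c) = 1/((-143 + 140² - 6864/140 + 48*140) - 23670) = 1/((-143 + 19600 - 6864*1/140 + 6720) - 23670) = 1/((-143 + 19600 - 1716/35 + 6720) - 23670) = 1/(914479/35 - 23670) = 1/(86029/35) = 35/86029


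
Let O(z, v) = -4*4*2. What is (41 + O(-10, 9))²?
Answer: 81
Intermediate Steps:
O(z, v) = -32 (O(z, v) = -16*2 = -32)
(41 + O(-10, 9))² = (41 - 32)² = 9² = 81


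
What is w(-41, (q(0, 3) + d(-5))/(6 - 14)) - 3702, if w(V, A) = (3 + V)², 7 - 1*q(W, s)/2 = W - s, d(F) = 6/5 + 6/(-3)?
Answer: -2258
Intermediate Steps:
d(F) = -⅘ (d(F) = 6*(⅕) + 6*(-⅓) = 6/5 - 2 = -⅘)
q(W, s) = 14 - 2*W + 2*s (q(W, s) = 14 - 2*(W - s) = 14 + (-2*W + 2*s) = 14 - 2*W + 2*s)
w(-41, (q(0, 3) + d(-5))/(6 - 14)) - 3702 = (3 - 41)² - 3702 = (-38)² - 3702 = 1444 - 3702 = -2258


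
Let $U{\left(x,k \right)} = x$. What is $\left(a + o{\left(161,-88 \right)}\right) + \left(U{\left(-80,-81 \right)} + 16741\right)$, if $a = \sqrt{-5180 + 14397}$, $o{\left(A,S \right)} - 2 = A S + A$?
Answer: $2656 + \sqrt{9217} \approx 2752.0$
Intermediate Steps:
$o{\left(A,S \right)} = 2 + A + A S$ ($o{\left(A,S \right)} = 2 + \left(A S + A\right) = 2 + \left(A + A S\right) = 2 + A + A S$)
$a = \sqrt{9217} \approx 96.005$
$\left(a + o{\left(161,-88 \right)}\right) + \left(U{\left(-80,-81 \right)} + 16741\right) = \left(\sqrt{9217} + \left(2 + 161 + 161 \left(-88\right)\right)\right) + \left(-80 + 16741\right) = \left(\sqrt{9217} + \left(2 + 161 - 14168\right)\right) + 16661 = \left(\sqrt{9217} - 14005\right) + 16661 = \left(-14005 + \sqrt{9217}\right) + 16661 = 2656 + \sqrt{9217}$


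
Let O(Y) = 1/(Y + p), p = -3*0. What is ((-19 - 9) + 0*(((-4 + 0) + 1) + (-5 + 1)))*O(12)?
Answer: -7/3 ≈ -2.3333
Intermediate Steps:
p = 0
O(Y) = 1/Y (O(Y) = 1/(Y + 0) = 1/Y)
((-19 - 9) + 0*(((-4 + 0) + 1) + (-5 + 1)))*O(12) = ((-19 - 9) + 0*(((-4 + 0) + 1) + (-5 + 1)))/12 = (-28 + 0*((-4 + 1) - 4))*(1/12) = (-28 + 0*(-3 - 4))*(1/12) = (-28 + 0*(-7))*(1/12) = (-28 + 0)*(1/12) = -28*1/12 = -7/3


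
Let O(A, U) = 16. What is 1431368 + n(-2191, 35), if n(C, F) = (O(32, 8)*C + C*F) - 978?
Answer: 1318649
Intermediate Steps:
n(C, F) = -978 + 16*C + C*F (n(C, F) = (16*C + C*F) - 978 = -978 + 16*C + C*F)
1431368 + n(-2191, 35) = 1431368 + (-978 + 16*(-2191) - 2191*35) = 1431368 + (-978 - 35056 - 76685) = 1431368 - 112719 = 1318649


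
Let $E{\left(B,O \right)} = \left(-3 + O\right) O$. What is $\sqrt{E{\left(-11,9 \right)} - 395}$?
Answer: $i \sqrt{341} \approx 18.466 i$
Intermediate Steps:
$E{\left(B,O \right)} = O \left(-3 + O\right)$
$\sqrt{E{\left(-11,9 \right)} - 395} = \sqrt{9 \left(-3 + 9\right) - 395} = \sqrt{9 \cdot 6 - 395} = \sqrt{54 - 395} = \sqrt{-341} = i \sqrt{341}$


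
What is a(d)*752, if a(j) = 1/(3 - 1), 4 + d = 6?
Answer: 376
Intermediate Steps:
d = 2 (d = -4 + 6 = 2)
a(j) = 1/2
a(d)*752 = (1/2)*752 = 376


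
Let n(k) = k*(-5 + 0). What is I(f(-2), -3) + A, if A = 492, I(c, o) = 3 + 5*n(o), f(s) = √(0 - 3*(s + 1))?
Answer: 570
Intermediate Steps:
n(k) = -5*k (n(k) = k*(-5) = -5*k)
f(s) = √(-3 - 3*s) (f(s) = √(0 - 3*(1 + s)) = √(0 + (-3 - 3*s)) = √(-3 - 3*s))
I(c, o) = 3 - 25*o (I(c, o) = 3 + 5*(-5*o) = 3 - 25*o)
I(f(-2), -3) + A = (3 - 25*(-3)) + 492 = (3 + 75) + 492 = 78 + 492 = 570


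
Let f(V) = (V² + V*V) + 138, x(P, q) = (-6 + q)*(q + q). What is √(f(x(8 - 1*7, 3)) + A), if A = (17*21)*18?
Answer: 2*√1803 ≈ 84.923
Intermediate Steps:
x(P, q) = 2*q*(-6 + q) (x(P, q) = (-6 + q)*(2*q) = 2*q*(-6 + q))
f(V) = 138 + 2*V² (f(V) = (V² + V²) + 138 = 2*V² + 138 = 138 + 2*V²)
A = 6426 (A = 357*18 = 6426)
√(f(x(8 - 1*7, 3)) + A) = √((138 + 2*(2*3*(-6 + 3))²) + 6426) = √((138 + 2*(2*3*(-3))²) + 6426) = √((138 + 2*(-18)²) + 6426) = √((138 + 2*324) + 6426) = √((138 + 648) + 6426) = √(786 + 6426) = √7212 = 2*√1803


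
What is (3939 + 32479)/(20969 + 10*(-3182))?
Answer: -36418/10851 ≈ -3.3562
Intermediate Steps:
(3939 + 32479)/(20969 + 10*(-3182)) = 36418/(20969 - 31820) = 36418/(-10851) = 36418*(-1/10851) = -36418/10851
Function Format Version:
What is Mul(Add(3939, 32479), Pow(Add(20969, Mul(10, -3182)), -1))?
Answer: Rational(-36418, 10851) ≈ -3.3562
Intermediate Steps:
Mul(Add(3939, 32479), Pow(Add(20969, Mul(10, -3182)), -1)) = Mul(36418, Pow(Add(20969, -31820), -1)) = Mul(36418, Pow(-10851, -1)) = Mul(36418, Rational(-1, 10851)) = Rational(-36418, 10851)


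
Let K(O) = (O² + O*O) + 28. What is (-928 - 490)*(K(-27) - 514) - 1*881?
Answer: -1379177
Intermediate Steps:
K(O) = 28 + 2*O² (K(O) = (O² + O²) + 28 = 2*O² + 28 = 28 + 2*O²)
(-928 - 490)*(K(-27) - 514) - 1*881 = (-928 - 490)*((28 + 2*(-27)²) - 514) - 1*881 = -1418*((28 + 2*729) - 514) - 881 = -1418*((28 + 1458) - 514) - 881 = -1418*(1486 - 514) - 881 = -1418*972 - 881 = -1378296 - 881 = -1379177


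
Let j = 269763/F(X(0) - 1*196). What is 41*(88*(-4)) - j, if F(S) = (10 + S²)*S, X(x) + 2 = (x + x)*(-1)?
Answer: -37351715647/2588124 ≈ -14432.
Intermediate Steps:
X(x) = -2 - 2*x (X(x) = -2 + (x + x)*(-1) = -2 + (2*x)*(-1) = -2 - 2*x)
F(S) = S*(10 + S²)
j = -89921/2588124 (j = 269763/((((-2 - 2*0) - 1*196)*(10 + ((-2 - 2*0) - 1*196)²))) = 269763/((((-2 + 0) - 196)*(10 + ((-2 + 0) - 196)²))) = 269763/(((-2 - 196)*(10 + (-2 - 196)²))) = 269763/((-198*(10 + (-198)²))) = 269763/((-198*(10 + 39204))) = 269763/((-198*39214)) = 269763/(-7764372) = 269763*(-1/7764372) = -89921/2588124 ≈ -0.034744)
41*(88*(-4)) - j = 41*(88*(-4)) - 1*(-89921/2588124) = 41*(-352) + 89921/2588124 = -14432 + 89921/2588124 = -37351715647/2588124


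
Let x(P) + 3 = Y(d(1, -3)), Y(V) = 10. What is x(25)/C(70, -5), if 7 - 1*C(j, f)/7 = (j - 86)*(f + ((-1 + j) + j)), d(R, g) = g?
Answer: 1/2151 ≈ 0.00046490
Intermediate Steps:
x(P) = 7 (x(P) = -3 + 10 = 7)
C(j, f) = 49 - 7*(-86 + j)*(-1 + f + 2*j) (C(j, f) = 49 - 7*(j - 86)*(f + ((-1 + j) + j)) = 49 - 7*(-86 + j)*(f + (-1 + 2*j)) = 49 - 7*(-86 + j)*(-1 + f + 2*j))
x(25)/C(70, -5) = 7/(-553 - 14*70**2 + 602*(-5) + 1211*70 - 7*(-5)*70) = 7/(-553 - 14*4900 - 3010 + 84770 + 2450) = 7/(-553 - 68600 - 3010 + 84770 + 2450) = 7/15057 = 7*(1/15057) = 1/2151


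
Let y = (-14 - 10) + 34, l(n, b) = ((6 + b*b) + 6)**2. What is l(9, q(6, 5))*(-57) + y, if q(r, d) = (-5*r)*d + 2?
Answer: -27377730182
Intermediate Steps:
q(r, d) = 2 - 5*d*r (q(r, d) = -5*d*r + 2 = 2 - 5*d*r)
l(n, b) = (12 + b**2)**2 (l(n, b) = ((6 + b**2) + 6)**2 = (12 + b**2)**2)
y = 10 (y = -24 + 34 = 10)
l(9, q(6, 5))*(-57) + y = (12 + (2 - 5*5*6)**2)**2*(-57) + 10 = (12 + (2 - 150)**2)**2*(-57) + 10 = (12 + (-148)**2)**2*(-57) + 10 = (12 + 21904)**2*(-57) + 10 = 21916**2*(-57) + 10 = 480311056*(-57) + 10 = -27377730192 + 10 = -27377730182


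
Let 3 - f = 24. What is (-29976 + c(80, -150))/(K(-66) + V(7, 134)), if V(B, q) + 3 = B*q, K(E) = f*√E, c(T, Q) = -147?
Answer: -2560455/82121 - 632583*I*√66/903331 ≈ -31.179 - 5.6891*I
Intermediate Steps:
f = -21 (f = 3 - 1*24 = 3 - 24 = -21)
K(E) = -21*√E
V(B, q) = -3 + B*q
(-29976 + c(80, -150))/(K(-66) + V(7, 134)) = (-29976 - 147)/(-21*I*√66 + (-3 + 7*134)) = -30123/(-21*I*√66 + (-3 + 938)) = -30123/(-21*I*√66 + 935) = -30123/(935 - 21*I*√66)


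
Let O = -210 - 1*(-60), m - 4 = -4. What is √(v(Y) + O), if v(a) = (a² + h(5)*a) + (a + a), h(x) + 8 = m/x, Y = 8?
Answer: I*√134 ≈ 11.576*I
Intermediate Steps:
m = 0 (m = 4 - 4 = 0)
h(x) = -8 (h(x) = -8 + 0/x = -8 + 0 = -8)
O = -150 (O = -210 + 60 = -150)
v(a) = a² - 6*a (v(a) = (a² - 8*a) + (a + a) = (a² - 8*a) + 2*a = a² - 6*a)
√(v(Y) + O) = √(8*(-6 + 8) - 150) = √(8*2 - 150) = √(16 - 150) = √(-134) = I*√134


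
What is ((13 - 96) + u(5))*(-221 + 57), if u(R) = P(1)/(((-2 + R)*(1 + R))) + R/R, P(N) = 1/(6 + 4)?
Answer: 605119/45 ≈ 13447.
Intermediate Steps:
P(N) = ⅒ (P(N) = 1/10 = ⅒)
u(R) = 1 + 1/(10*(1 + R)*(-2 + R)) (u(R) = 1/(10*(((-2 + R)*(1 + R)))) + R/R = 1/(10*(((1 + R)*(-2 + R)))) + 1 = (1/((1 + R)*(-2 + R)))/10 + 1 = 1/(10*(1 + R)*(-2 + R)) + 1 = 1 + 1/(10*(1 + R)*(-2 + R)))
((13 - 96) + u(5))*(-221 + 57) = ((13 - 96) + (19/10 + 5 - 1*5²)/(2 + 5 - 1*5²))*(-221 + 57) = (-83 + (19/10 + 5 - 1*25)/(2 + 5 - 1*25))*(-164) = (-83 + (19/10 + 5 - 25)/(2 + 5 - 25))*(-164) = (-83 - 181/10/(-18))*(-164) = (-83 - 1/18*(-181/10))*(-164) = (-83 + 181/180)*(-164) = -14759/180*(-164) = 605119/45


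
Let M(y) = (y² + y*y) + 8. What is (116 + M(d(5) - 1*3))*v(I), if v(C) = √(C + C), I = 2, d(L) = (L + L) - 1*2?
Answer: 348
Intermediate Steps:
d(L) = -2 + 2*L (d(L) = 2*L - 2 = -2 + 2*L)
v(C) = √2*√C (v(C) = √(2*C) = √2*√C)
M(y) = 8 + 2*y² (M(y) = (y² + y²) + 8 = 2*y² + 8 = 8 + 2*y²)
(116 + M(d(5) - 1*3))*v(I) = (116 + (8 + 2*((-2 + 2*5) - 1*3)²))*(√2*√2) = (116 + (8 + 2*((-2 + 10) - 3)²))*2 = (116 + (8 + 2*(8 - 3)²))*2 = (116 + (8 + 2*5²))*2 = (116 + (8 + 2*25))*2 = (116 + (8 + 50))*2 = (116 + 58)*2 = 174*2 = 348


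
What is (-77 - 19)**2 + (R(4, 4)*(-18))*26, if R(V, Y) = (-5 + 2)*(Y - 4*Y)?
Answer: -7632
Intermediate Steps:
R(V, Y) = 9*Y (R(V, Y) = -(-9)*Y = 9*Y)
(-77 - 19)**2 + (R(4, 4)*(-18))*26 = (-77 - 19)**2 + ((9*4)*(-18))*26 = (-96)**2 + (36*(-18))*26 = 9216 - 648*26 = 9216 - 16848 = -7632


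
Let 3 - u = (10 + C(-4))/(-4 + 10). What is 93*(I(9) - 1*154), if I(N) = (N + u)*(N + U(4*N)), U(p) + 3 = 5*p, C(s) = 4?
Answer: 152892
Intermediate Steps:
U(p) = -3 + 5*p
u = 2/3 (u = 3 - (10 + 4)/(-4 + 10) = 3 - 14/6 = 3 - 1*7/3 = 3 - 7/3 = 2/3 ≈ 0.66667)
I(N) = (-3 + 21*N)*(2/3 + N) (I(N) = (N + 2/3)*(N + (-3 + 5*(4*N))) = (2/3 + N)*(N + (-3 + 20*N)) = (2/3 + N)*(-3 + 21*N) = (-3 + 21*N)*(2/3 + N))
93*(I(9) - 1*154) = 93*((-2 + 11*9 + 21*9**2) - 1*154) = 93*((-2 + 99 + 21*81) - 154) = 93*((-2 + 99 + 1701) - 154) = 93*(1798 - 154) = 93*1644 = 152892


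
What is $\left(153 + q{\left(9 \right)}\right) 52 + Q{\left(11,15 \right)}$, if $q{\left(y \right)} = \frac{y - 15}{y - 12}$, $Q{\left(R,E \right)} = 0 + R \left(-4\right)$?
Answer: $8016$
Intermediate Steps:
$Q{\left(R,E \right)} = - 4 R$ ($Q{\left(R,E \right)} = 0 - 4 R = - 4 R$)
$q{\left(y \right)} = \frac{-15 + y}{-12 + y}$
$\left(153 + q{\left(9 \right)}\right) 52 + Q{\left(11,15 \right)} = \left(153 + \frac{-15 + 9}{-12 + 9}\right) 52 - 44 = \left(153 + \frac{1}{-3} \left(-6\right)\right) 52 - 44 = \left(153 - -2\right) 52 - 44 = \left(153 + 2\right) 52 - 44 = 155 \cdot 52 - 44 = 8060 - 44 = 8016$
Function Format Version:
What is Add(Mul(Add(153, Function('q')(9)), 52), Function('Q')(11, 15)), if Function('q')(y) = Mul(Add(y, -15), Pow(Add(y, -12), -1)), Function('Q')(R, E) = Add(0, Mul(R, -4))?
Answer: 8016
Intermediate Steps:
Function('Q')(R, E) = Mul(-4, R) (Function('Q')(R, E) = Add(0, Mul(-4, R)) = Mul(-4, R))
Function('q')(y) = Mul(Pow(Add(-12, y), -1), Add(-15, y)) (Function('q')(y) = Mul(Add(-15, y), Pow(Add(-12, y), -1)) = Mul(Pow(Add(-12, y), -1), Add(-15, y)))
Add(Mul(Add(153, Function('q')(9)), 52), Function('Q')(11, 15)) = Add(Mul(Add(153, Mul(Pow(Add(-12, 9), -1), Add(-15, 9))), 52), Mul(-4, 11)) = Add(Mul(Add(153, Mul(Pow(-3, -1), -6)), 52), -44) = Add(Mul(Add(153, Mul(Rational(-1, 3), -6)), 52), -44) = Add(Mul(Add(153, 2), 52), -44) = Add(Mul(155, 52), -44) = Add(8060, -44) = 8016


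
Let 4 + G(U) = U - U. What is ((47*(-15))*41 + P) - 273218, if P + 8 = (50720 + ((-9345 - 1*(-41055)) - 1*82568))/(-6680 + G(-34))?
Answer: -336573911/1114 ≈ -3.0213e+5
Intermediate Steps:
G(U) = -4 (G(U) = -4 + (U - U) = -4 + 0 = -4)
P = -8889/1114 (P = -8 + (50720 + ((-9345 - 1*(-41055)) - 1*82568))/(-6680 - 4) = -8 + (50720 + ((-9345 + 41055) - 82568))/(-6684) = -8 + (50720 + (31710 - 82568))*(-1/6684) = -8 + (50720 - 50858)*(-1/6684) = -8 - 138*(-1/6684) = -8 + 23/1114 = -8889/1114 ≈ -7.9794)
((47*(-15))*41 + P) - 273218 = ((47*(-15))*41 - 8889/1114) - 273218 = (-705*41 - 8889/1114) - 273218 = (-28905 - 8889/1114) - 273218 = -32209059/1114 - 273218 = -336573911/1114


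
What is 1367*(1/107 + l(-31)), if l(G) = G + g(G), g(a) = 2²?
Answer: -3947896/107 ≈ -36896.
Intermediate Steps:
g(a) = 4
l(G) = 4 + G (l(G) = G + 4 = 4 + G)
1367*(1/107 + l(-31)) = 1367*(1/107 + (4 - 31)) = 1367*(1/107 - 27) = 1367*(-2888/107) = -3947896/107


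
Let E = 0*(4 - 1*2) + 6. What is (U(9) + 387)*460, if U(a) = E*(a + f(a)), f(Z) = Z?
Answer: 227700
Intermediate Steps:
E = 6 (E = 0*(4 - 2) + 6 = 0*2 + 6 = 0 + 6 = 6)
U(a) = 12*a (U(a) = 6*(a + a) = 6*(2*a) = 12*a)
(U(9) + 387)*460 = (12*9 + 387)*460 = (108 + 387)*460 = 495*460 = 227700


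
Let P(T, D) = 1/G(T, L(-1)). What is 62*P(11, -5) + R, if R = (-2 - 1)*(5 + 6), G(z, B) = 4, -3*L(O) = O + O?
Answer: -35/2 ≈ -17.500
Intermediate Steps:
L(O) = -2*O/3 (L(O) = -(O + O)/3 = -2*O/3)
R = -33 (R = -3*11 = -33)
P(T, D) = ¼ (P(T, D) = 1/4 = ¼)
62*P(11, -5) + R = 62*(¼) - 33 = 31/2 - 33 = -35/2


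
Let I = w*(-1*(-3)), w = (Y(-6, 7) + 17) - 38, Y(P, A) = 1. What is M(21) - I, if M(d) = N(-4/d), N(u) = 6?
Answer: 66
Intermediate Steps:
M(d) = 6
w = -20 (w = (1 + 17) - 38 = 18 - 38 = -20)
I = -60 (I = -(-20)*(-3) = -20*3 = -60)
M(21) - I = 6 - 1*(-60) = 6 + 60 = 66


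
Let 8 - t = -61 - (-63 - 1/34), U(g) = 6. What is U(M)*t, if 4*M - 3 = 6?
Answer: 609/17 ≈ 35.824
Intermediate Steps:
M = 9/4 (M = ¾ + (¼)*6 = ¾ + 3/2 = 9/4 ≈ 2.2500)
t = 203/34 (t = 8 - (-61 - (-63 - 1/34)) = 8 - (-61 - 1*(-2143/34)) = 8 - (-61 + 2143/34) = 8 - 1*69/34 = 8 - 69/34 = 203/34 ≈ 5.9706)
U(M)*t = 6*(203/34) = 609/17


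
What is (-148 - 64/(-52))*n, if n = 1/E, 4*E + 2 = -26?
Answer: 1908/91 ≈ 20.967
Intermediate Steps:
E = -7 (E = -½ + (¼)*(-26) = -½ - 13/2 = -7)
n = -⅐ (n = 1/(-7) = -⅐ ≈ -0.14286)
(-148 - 64/(-52))*n = (-148 - 64/(-52))*(-⅐) = (-148 - 64*(-1/52))*(-⅐) = (-148 + 16/13)*(-⅐) = -1908/13*(-⅐) = 1908/91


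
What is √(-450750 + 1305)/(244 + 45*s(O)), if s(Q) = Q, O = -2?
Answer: 19*I*√1245/154 ≈ 4.3533*I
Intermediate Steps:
√(-450750 + 1305)/(244 + 45*s(O)) = √(-450750 + 1305)/(244 + 45*(-2)) = √(-449445)/(244 - 90) = (19*I*√1245)/154 = (19*I*√1245)*(1/154) = 19*I*√1245/154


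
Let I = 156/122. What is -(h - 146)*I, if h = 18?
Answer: 9984/61 ≈ 163.67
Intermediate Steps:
I = 78/61 (I = 156*(1/122) = 78/61 ≈ 1.2787)
-(h - 146)*I = -(18 - 146)*78/61 = -(-128)*78/61 = -1*(-9984/61) = 9984/61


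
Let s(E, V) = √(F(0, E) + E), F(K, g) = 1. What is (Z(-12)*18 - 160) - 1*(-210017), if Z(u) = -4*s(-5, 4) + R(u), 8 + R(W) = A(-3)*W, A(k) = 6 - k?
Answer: 207769 - 144*I ≈ 2.0777e+5 - 144.0*I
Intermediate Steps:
s(E, V) = √(1 + E)
R(W) = -8 + 9*W (R(W) = -8 + (6 - 1*(-3))*W = -8 + (6 + 3)*W = -8 + 9*W)
Z(u) = -8 - 8*I + 9*u (Z(u) = -4*√(1 - 5) + (-8 + 9*u) = -8*I + (-8 + 9*u) = -8 - 8*I + 9*u)
(Z(-12)*18 - 160) - 1*(-210017) = ((-8 - 8*I + 9*(-12))*18 - 160) - 1*(-210017) = ((-8 - 8*I - 108)*18 - 160) + 210017 = ((-116 - 8*I)*18 - 160) + 210017 = ((-2088 - 144*I) - 160) + 210017 = (-2248 - 144*I) + 210017 = 207769 - 144*I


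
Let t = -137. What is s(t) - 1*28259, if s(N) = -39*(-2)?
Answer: -28181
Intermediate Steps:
s(N) = 78
s(t) - 1*28259 = 78 - 1*28259 = 78 - 28259 = -28181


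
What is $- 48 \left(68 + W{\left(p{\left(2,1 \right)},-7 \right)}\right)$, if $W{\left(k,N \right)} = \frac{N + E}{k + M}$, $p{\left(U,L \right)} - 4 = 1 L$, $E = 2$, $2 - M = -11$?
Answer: $- \frac{9752}{3} \approx -3250.7$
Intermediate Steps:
$M = 13$ ($M = 2 - -11 = 2 + 11 = 13$)
$p{\left(U,L \right)} = 4 + L$ ($p{\left(U,L \right)} = 4 + 1 L = 4 + L$)
$W{\left(k,N \right)} = \frac{2 + N}{13 + k}$ ($W{\left(k,N \right)} = \frac{N + 2}{k + 13} = \frac{2 + N}{13 + k}$)
$- 48 \left(68 + W{\left(p{\left(2,1 \right)},-7 \right)}\right) = - 48 \left(68 + \frac{2 - 7}{13 + \left(4 + 1\right)}\right) = - 48 \left(68 + \frac{1}{13 + 5} \left(-5\right)\right) = - 48 \left(68 + \frac{1}{18} \left(-5\right)\right) = - 48 \left(68 - \frac{5}{18}\right) = \left(-48\right) \frac{1219}{18} = - \frac{9752}{3}$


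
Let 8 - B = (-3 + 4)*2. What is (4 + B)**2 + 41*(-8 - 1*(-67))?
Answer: 2519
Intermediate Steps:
B = 6 (B = 8 - (-3 + 4)*2 = 8 - 2 = 6)
(4 + B)**2 + 41*(-8 - 1*(-67)) = (4 + 6)**2 + 41*(-8 - 1*(-67)) = 10**2 + 41*(-8 + 67) = 100 + 41*59 = 100 + 2419 = 2519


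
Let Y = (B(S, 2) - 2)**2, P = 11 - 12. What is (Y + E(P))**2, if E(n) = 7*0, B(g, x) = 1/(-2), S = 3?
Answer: 625/16 ≈ 39.063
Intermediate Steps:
B(g, x) = -1/2 (B(g, x) = 1*(-1/2) = -1/2)
P = -1
E(n) = 0
Y = 25/4 (Y = (-1/2 - 2)**2 = (-5/2)**2 = 25/4 ≈ 6.2500)
(Y + E(P))**2 = (25/4 + 0)**2 = (25/4)**2 = 625/16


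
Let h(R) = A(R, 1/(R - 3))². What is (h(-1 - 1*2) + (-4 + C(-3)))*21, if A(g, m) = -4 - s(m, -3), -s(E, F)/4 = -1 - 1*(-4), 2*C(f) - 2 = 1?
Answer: 2583/2 ≈ 1291.5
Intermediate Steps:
C(f) = 3/2 (C(f) = 1 + (½)*1 = 1 + ½ = 3/2)
s(E, F) = -12 (s(E, F) = -4*(-1 - 1*(-4)) = -4*(-1 + 4) = -4*3 = -12)
A(g, m) = 8 (A(g, m) = -4 - 1*(-12) = -4 + 12 = 8)
h(R) = 64 (h(R) = 8² = 64)
(h(-1 - 1*2) + (-4 + C(-3)))*21 = (64 + (-4 + 3/2))*21 = (64 - 5/2)*21 = (123/2)*21 = 2583/2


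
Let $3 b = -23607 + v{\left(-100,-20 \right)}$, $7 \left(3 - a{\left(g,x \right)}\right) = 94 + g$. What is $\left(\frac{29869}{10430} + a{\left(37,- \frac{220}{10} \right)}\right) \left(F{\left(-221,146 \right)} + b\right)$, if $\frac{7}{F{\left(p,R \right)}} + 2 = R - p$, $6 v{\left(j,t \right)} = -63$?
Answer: $\frac{770264228241}{7613900} \approx 1.0117 \cdot 10^{5}$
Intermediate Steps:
$v{\left(j,t \right)} = - \frac{21}{2}$ ($v{\left(j,t \right)} = \frac{1}{6} \left(-63\right) = - \frac{21}{2}$)
$F{\left(p,R \right)} = \frac{7}{-2 + R - p}$ ($F{\left(p,R \right)} = \frac{7}{-2 + \left(R - p\right)} = \frac{7}{-2 + R - p}$)
$a{\left(g,x \right)} = - \frac{73}{7} - \frac{g}{7}$ ($a{\left(g,x \right)} = 3 - \frac{94 + g}{7} = 3 - \left(\frac{94}{7} + \frac{g}{7}\right) = - \frac{73}{7} - \frac{g}{7}$)
$b = - \frac{15745}{2}$ ($b = \frac{-23607 - \frac{21}{2}}{3} = \frac{1}{3} \left(- \frac{47235}{2}\right) = - \frac{15745}{2} \approx -7872.5$)
$\left(\frac{29869}{10430} + a{\left(37,- \frac{220}{10} \right)}\right) \left(F{\left(-221,146 \right)} + b\right) = \left(\frac{29869}{10430} - \frac{110}{7}\right) \left(- \frac{7}{2 - 221 - 146} - \frac{15745}{2}\right) = \left(29869 \cdot \frac{1}{10430} - \frac{110}{7}\right) \left(- \frac{7}{2 - 221 - 146} - \frac{15745}{2}\right) = \left(\frac{4267}{1490} - \frac{110}{7}\right) \left(- \frac{7}{-365} - \frac{15745}{2}\right) = - \frac{134031 \left(\left(-7\right) \left(- \frac{1}{365}\right) - \frac{15745}{2}\right)}{10430} = - \frac{134031 \left(\frac{7}{365} - \frac{15745}{2}\right)}{10430} = \left(- \frac{134031}{10430}\right) \left(- \frac{5746911}{730}\right) = \frac{770264228241}{7613900}$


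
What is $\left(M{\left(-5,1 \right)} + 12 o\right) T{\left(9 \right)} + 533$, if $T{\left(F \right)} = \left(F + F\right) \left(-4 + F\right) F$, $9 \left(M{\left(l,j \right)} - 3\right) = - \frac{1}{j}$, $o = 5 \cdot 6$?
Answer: $294473$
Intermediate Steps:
$o = 30$
$M{\left(l,j \right)} = 3 - \frac{1}{9 j}$ ($M{\left(l,j \right)} = 3 + \frac{\left(-1\right) \frac{1}{j}}{9} = 3 - \frac{1}{9 j}$)
$T{\left(F \right)} = 2 F^{2} \left(-4 + F\right)$ ($T{\left(F \right)} = 2 F \left(-4 + F\right) F = 2 F^{2} \left(-4 + F\right)$)
$\left(M{\left(-5,1 \right)} + 12 o\right) T{\left(9 \right)} + 533 = \left(\left(3 - \frac{1}{9 \cdot 1}\right) + 12 \cdot 30\right) 2 \cdot 9^{2} \left(-4 + 9\right) + 533 = \left(\left(3 - \frac{1}{9}\right) + 360\right) 2 \cdot 81 \cdot 5 + 533 = \left(\left(3 - \frac{1}{9}\right) + 360\right) 810 + 533 = \left(\frac{26}{9} + 360\right) 810 + 533 = \frac{3266}{9} \cdot 810 + 533 = 293940 + 533 = 294473$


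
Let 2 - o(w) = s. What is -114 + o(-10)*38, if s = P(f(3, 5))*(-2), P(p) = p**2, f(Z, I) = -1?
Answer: 38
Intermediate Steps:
s = -2 (s = (-1)**2*(-2) = 1*(-2) = -2)
o(w) = 4 (o(w) = 2 - 1*(-2) = 2 + 2 = 4)
-114 + o(-10)*38 = -114 + 4*38 = -114 + 152 = 38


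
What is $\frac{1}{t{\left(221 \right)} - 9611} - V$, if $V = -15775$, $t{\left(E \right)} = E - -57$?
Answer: $\frac{147228074}{9333} \approx 15775.0$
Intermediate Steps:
$t{\left(E \right)} = 57 + E$ ($t{\left(E \right)} = E + 57 = 57 + E$)
$\frac{1}{t{\left(221 \right)} - 9611} - V = \frac{1}{\left(57 + 221\right) - 9611} - -15775 = \frac{1}{278 - 9611} + 15775 = \frac{1}{-9333} + 15775 = - \frac{1}{9333} + 15775 = \frac{147228074}{9333}$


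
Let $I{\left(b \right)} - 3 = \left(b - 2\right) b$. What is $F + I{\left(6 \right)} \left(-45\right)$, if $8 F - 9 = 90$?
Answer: $- \frac{9621}{8} \approx -1202.6$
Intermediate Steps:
$F = \frac{99}{8}$ ($F = \frac{9}{8} + \frac{1}{8} \cdot 90 = \frac{9}{8} + \frac{45}{4} = \frac{99}{8} \approx 12.375$)
$I{\left(b \right)} = 3 + b \left(-2 + b\right)$ ($I{\left(b \right)} = 3 + \left(b - 2\right) b = 3 + \left(-2 + b\right) b = 3 + b \left(-2 + b\right)$)
$F + I{\left(6 \right)} \left(-45\right) = \frac{99}{8} + \left(3 + 6^{2} - 12\right) \left(-45\right) = \frac{99}{8} + \left(3 + 36 - 12\right) \left(-45\right) = \frac{99}{8} + 27 \left(-45\right) = \frac{99}{8} - 1215 = - \frac{9621}{8}$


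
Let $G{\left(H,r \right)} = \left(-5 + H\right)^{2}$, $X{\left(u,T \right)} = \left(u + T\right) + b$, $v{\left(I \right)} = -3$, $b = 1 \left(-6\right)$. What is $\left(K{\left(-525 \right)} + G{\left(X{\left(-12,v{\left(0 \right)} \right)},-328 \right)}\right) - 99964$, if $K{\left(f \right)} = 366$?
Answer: $-98922$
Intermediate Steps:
$b = -6$
$X{\left(u,T \right)} = -6 + T + u$ ($X{\left(u,T \right)} = \left(u + T\right) - 6 = \left(T + u\right) - 6 = -6 + T + u$)
$\left(K{\left(-525 \right)} + G{\left(X{\left(-12,v{\left(0 \right)} \right)},-328 \right)}\right) - 99964 = \left(366 + \left(-5 - 21\right)^{2}\right) - 99964 = \left(366 + \left(-26\right)^{2}\right) - 99964 = \left(366 + 676\right) - 99964 = 1042 - 99964 = -98922$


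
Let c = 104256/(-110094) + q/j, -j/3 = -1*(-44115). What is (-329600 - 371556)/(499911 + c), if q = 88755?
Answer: -28378101867603/20232985780829 ≈ -1.4026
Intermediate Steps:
j = -132345 (j = -(-3)*(-44115) = -3*44115 = -132345)
c = -261879481/161893227 (c = 104256/(-110094) + 88755/(-132345) = 104256*(-1/110094) + 88755*(-1/132345) = -17376/18349 - 5917/8823 = -261879481/161893227 ≈ -1.6176)
(-329600 - 371556)/(499911 + c) = (-329600 - 371556)/(499911 - 261879481/161893227) = -701156/80931943123316/161893227 = -701156*161893227/80931943123316 = -28378101867603/20232985780829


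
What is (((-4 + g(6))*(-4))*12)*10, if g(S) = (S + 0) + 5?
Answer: -3360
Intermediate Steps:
g(S) = 5 + S (g(S) = S + 5 = 5 + S)
(((-4 + g(6))*(-4))*12)*10 = (((-4 + (5 + 6))*(-4))*12)*10 = (((-4 + 11)*(-4))*12)*10 = ((7*(-4))*12)*10 = -28*12*10 = -336*10 = -3360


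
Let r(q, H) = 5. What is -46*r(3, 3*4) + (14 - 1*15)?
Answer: -231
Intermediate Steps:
-46*r(3, 3*4) + (14 - 1*15) = -46*5 + (14 - 1*15) = -230 + (14 - 15) = -230 - 1 = -231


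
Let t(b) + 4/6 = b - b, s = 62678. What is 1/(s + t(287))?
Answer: 3/188032 ≈ 1.5955e-5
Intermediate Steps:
t(b) = -⅔ (t(b) = -⅔ + (b - b) = -⅔ + 0 = -⅔)
1/(s + t(287)) = 1/(62678 - ⅔) = 1/(188032/3) = 3/188032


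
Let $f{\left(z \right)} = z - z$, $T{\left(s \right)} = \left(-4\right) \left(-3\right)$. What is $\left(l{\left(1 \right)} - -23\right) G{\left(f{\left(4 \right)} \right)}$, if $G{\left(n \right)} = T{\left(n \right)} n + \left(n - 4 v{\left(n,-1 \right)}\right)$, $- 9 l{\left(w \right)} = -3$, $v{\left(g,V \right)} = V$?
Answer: $\frac{280}{3} \approx 93.333$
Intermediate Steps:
$l{\left(w \right)} = \frac{1}{3}$ ($l{\left(w \right)} = \left(- \frac{1}{9}\right) \left(-3\right) = \frac{1}{3}$)
$T{\left(s \right)} = 12$
$f{\left(z \right)} = 0$
$G{\left(n \right)} = 4 + 13 n$ ($G{\left(n \right)} = 12 n + \left(n - -4\right) = 12 n + \left(n + 4\right) = 12 n + \left(4 + n\right) = 4 + 13 n$)
$\left(l{\left(1 \right)} - -23\right) G{\left(f{\left(4 \right)} \right)} = \left(\frac{1}{3} - -23\right) \left(4 + 13 \cdot 0\right) = \left(\frac{1}{3} + 23\right) \left(4 + 0\right) = \frac{70}{3} \cdot 4 = \frac{280}{3}$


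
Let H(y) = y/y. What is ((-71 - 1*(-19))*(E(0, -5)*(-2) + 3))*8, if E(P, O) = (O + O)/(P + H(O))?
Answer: -9568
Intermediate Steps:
H(y) = 1
E(P, O) = 2*O/(1 + P) (E(P, O) = (O + O)/(P + 1) = (2*O)/(1 + P) = 2*O/(1 + P))
((-71 - 1*(-19))*(E(0, -5)*(-2) + 3))*8 = ((-71 - 1*(-19))*((2*(-5)/(1 + 0))*(-2) + 3))*8 = ((-71 + 19)*((2*(-5)/1)*(-2) + 3))*8 = -52*((2*(-5)*1)*(-2) + 3)*8 = -52*(-10*(-2) + 3)*8 = -52*(20 + 3)*8 = -52*23*8 = -1196*8 = -9568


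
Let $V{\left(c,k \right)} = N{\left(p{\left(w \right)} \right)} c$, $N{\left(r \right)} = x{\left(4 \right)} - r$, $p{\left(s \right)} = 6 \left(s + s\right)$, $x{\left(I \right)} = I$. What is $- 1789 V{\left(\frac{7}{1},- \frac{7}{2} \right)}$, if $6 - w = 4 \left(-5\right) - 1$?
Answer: $4007360$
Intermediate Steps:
$w = 27$ ($w = 6 - \left(4 \left(-5\right) - 1\right) = 6 - \left(-20 - 1\right) = 6 - -21 = 6 + 21 = 27$)
$p{\left(s \right)} = 12 s$ ($p{\left(s \right)} = 6 \cdot 2 s = 12 s$)
$N{\left(r \right)} = 4 - r$
$V{\left(c,k \right)} = - 320 c$ ($V{\left(c,k \right)} = \left(4 - 12 \cdot 27\right) c = \left(4 - 324\right) c = - 320 c$)
$- 1789 V{\left(\frac{7}{1},- \frac{7}{2} \right)} = - 1789 \left(- 320 \cdot \frac{7}{1}\right) = - 1789 \left(- 320 \cdot 7 \cdot 1\right) = - 1789 \left(\left(-320\right) 7\right) = \left(-1789\right) \left(-2240\right) = 4007360$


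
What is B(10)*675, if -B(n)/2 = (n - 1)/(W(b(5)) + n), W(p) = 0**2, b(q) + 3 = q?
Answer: -1215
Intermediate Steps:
b(q) = -3 + q
W(p) = 0
B(n) = -2*(-1 + n)/n (B(n) = -2*(n - 1)/(0 + n) = -2*(-1 + n)/n)
B(10)*675 = (-2 + 2/10)*675 = (-2 + 2*(1/10))*675 = (-2 + 1/5)*675 = -9/5*675 = -1215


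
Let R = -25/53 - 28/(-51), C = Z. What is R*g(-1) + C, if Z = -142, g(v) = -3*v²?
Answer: -128151/901 ≈ -142.23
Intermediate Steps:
C = -142
R = 209/2703 (R = -25*1/53 - 28*(-1/51) = -25/53 + 28/51 = 209/2703 ≈ 0.077322)
R*g(-1) + C = 209*(-3*(-1)²)/2703 - 142 = 209*(-3*1)/2703 - 142 = (209/2703)*(-3) - 142 = -209/901 - 142 = -128151/901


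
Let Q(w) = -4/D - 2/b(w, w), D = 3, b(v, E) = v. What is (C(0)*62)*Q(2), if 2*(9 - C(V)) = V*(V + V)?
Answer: -1302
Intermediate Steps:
C(V) = 9 - V² (C(V) = 9 - V*(V + V)/2 = 9 - V*2*V/2 = 9 - V²)
Q(w) = -4/3 - 2/w
(C(0)*62)*Q(2) = ((9 - 1*0²)*62)*(-4/3 - 2/2) = ((9 - 1*0)*62)*(-4/3 - 2*½) = ((9 + 0)*62)*(-4/3 - 1) = (9*62)*(-7/3) = 558*(-7/3) = -1302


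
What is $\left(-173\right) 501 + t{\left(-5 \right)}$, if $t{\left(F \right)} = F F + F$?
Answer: $-86653$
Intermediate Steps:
$t{\left(F \right)} = F + F^{2}$ ($t{\left(F \right)} = F^{2} + F = F + F^{2}$)
$\left(-173\right) 501 + t{\left(-5 \right)} = \left(-173\right) 501 - 5 \left(1 - 5\right) = -86673 - -20 = -86673 + 20 = -86653$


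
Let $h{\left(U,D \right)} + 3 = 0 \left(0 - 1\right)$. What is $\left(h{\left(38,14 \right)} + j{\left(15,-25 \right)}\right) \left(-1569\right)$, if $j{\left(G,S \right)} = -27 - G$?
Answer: $70605$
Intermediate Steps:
$h{\left(U,D \right)} = -3$ ($h{\left(U,D \right)} = -3 + 0 \left(0 - 1\right) = -3 + 0 \left(-1\right) = -3 + 0 = -3$)
$\left(h{\left(38,14 \right)} + j{\left(15,-25 \right)}\right) \left(-1569\right) = \left(-3 - 42\right) \left(-1569\right) = \left(-45\right) \left(-1569\right) = 70605$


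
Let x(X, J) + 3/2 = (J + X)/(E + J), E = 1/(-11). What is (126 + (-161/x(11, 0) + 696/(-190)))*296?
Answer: 24339488/665 ≈ 36601.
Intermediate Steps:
E = -1/11 ≈ -0.090909
x(X, J) = -3/2 + (J + X)/(-1/11 + J)
(126 + (-161/x(11, 0) + 696/(-190)))*296 = (126 + (-161*2*(-1 + 11*0)/(3 - 11*0 + 22*11) + 696/(-190)))*296 = (126 + (-161*2*(-1 + 0)/(3 + 0 + 242) + 696*(-1/190)))*296 = (126 + (-161/((1/2)*245/(-1)) - 348/95))*296 = (126 + (-161/((1/2)*(-1)*245) - 348/95))*296 = (126 + (-161/(-245/2) - 348/95))*296 = (126 + (-161*(-2/245) - 348/95))*296 = (126 + (46/35 - 348/95))*296 = (126 - 1562/665)*296 = (82228/665)*296 = 24339488/665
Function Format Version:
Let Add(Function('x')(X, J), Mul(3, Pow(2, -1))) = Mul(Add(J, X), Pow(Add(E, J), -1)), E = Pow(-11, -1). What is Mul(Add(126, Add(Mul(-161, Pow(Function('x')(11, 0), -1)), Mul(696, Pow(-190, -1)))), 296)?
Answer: Rational(24339488, 665) ≈ 36601.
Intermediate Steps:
E = Rational(-1, 11) ≈ -0.090909
Function('x')(X, J) = Add(Rational(-3, 2), Mul(Pow(Add(Rational(-1, 11), J), -1), Add(J, X))) (Function('x')(X, J) = Add(Rational(-3, 2), Mul(Add(J, X), Pow(Add(Rational(-1, 11), J), -1))) = Add(Rational(-3, 2), Mul(Pow(Add(Rational(-1, 11), J), -1), Add(J, X))))
Mul(Add(126, Add(Mul(-161, Pow(Function('x')(11, 0), -1)), Mul(696, Pow(-190, -1)))), 296) = Mul(Add(126, Add(Mul(-161, Pow(Mul(Rational(1, 2), Pow(Add(-1, Mul(11, 0)), -1), Add(3, Mul(-11, 0), Mul(22, 11))), -1)), Mul(696, Pow(-190, -1)))), 296) = Mul(Add(126, Add(Mul(-161, Pow(Mul(Rational(1, 2), Pow(Add(-1, 0), -1), Add(3, 0, 242)), -1)), Mul(696, Rational(-1, 190)))), 296) = Mul(Add(126, Add(Mul(-161, Pow(Mul(Rational(1, 2), Pow(-1, -1), 245), -1)), Rational(-348, 95))), 296) = Mul(Add(126, Add(Mul(-161, Pow(Mul(Rational(1, 2), -1, 245), -1)), Rational(-348, 95))), 296) = Mul(Add(126, Add(Mul(-161, Pow(Rational(-245, 2), -1)), Rational(-348, 95))), 296) = Mul(Add(126, Add(Mul(-161, Rational(-2, 245)), Rational(-348, 95))), 296) = Mul(Add(126, Add(Rational(46, 35), Rational(-348, 95))), 296) = Mul(Add(126, Rational(-1562, 665)), 296) = Mul(Rational(82228, 665), 296) = Rational(24339488, 665)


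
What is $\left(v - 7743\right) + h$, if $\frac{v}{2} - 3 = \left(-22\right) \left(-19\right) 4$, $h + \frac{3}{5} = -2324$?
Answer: $- \frac{33588}{5} \approx -6717.6$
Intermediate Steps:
$h = - \frac{11623}{5}$ ($h = - \frac{3}{5} - 2324 = - \frac{11623}{5} \approx -2324.6$)
$v = 3350$ ($v = 6 + 2 \left(-22\right) \left(-19\right) 4 = 6 + 2 \cdot 418 \cdot 4 = 6 + 2 \cdot 1672 = 6 + 3344 = 3350$)
$\left(v - 7743\right) + h = \left(3350 - 7743\right) - \frac{11623}{5} = -4393 - \frac{11623}{5} = - \frac{33588}{5}$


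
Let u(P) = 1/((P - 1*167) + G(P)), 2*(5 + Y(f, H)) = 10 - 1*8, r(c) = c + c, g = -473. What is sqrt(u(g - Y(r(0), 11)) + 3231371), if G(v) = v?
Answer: sqrt(3945584774170)/1105 ≈ 1797.6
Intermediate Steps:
r(c) = 2*c
Y(f, H) = -4 (Y(f, H) = -5 + (10 - 1*8)/2 = -5 + (10 - 8)/2 = -5 + (1/2)*2 = -5 + 1 = -4)
u(P) = 1/(-167 + 2*P) (u(P) = 1/((P - 1*167) + P) = 1/((P - 167) + P) = 1/((-167 + P) + P) = 1/(-167 + 2*P))
sqrt(u(g - Y(r(0), 11)) + 3231371) = sqrt(1/(-167 + 2*(-473 - 1*(-4))) + 3231371) = sqrt(1/(-167 + 2*(-473 + 4)) + 3231371) = sqrt(1/(-167 + 2*(-469)) + 3231371) = sqrt(1/(-167 - 938) + 3231371) = sqrt(1/(-1105) + 3231371) = sqrt(-1/1105 + 3231371) = sqrt(3570664954/1105) = sqrt(3945584774170)/1105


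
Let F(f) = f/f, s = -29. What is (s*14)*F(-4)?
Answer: -406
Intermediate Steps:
F(f) = 1
(s*14)*F(-4) = -29*14*1 = -406*1 = -406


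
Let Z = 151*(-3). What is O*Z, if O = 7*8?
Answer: -25368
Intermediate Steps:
O = 56
Z = -453
O*Z = 56*(-453) = -25368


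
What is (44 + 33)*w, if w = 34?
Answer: 2618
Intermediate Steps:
(44 + 33)*w = (44 + 33)*34 = 77*34 = 2618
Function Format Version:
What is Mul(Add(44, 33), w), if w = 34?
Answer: 2618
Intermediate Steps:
Mul(Add(44, 33), w) = Mul(Add(44, 33), 34) = Mul(77, 34) = 2618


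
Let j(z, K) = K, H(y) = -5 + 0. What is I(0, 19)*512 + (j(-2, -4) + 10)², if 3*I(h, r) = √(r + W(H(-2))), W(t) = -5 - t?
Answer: 36 + 512*√19/3 ≈ 779.92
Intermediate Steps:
H(y) = -5
I(h, r) = √r/3 (I(h, r) = √(r + (-5 - 1*(-5)))/3 = √(r + (-5 + 5))/3 = √(r + 0)/3 = √r/3)
I(0, 19)*512 + (j(-2, -4) + 10)² = (√19/3)*512 + (-4 + 10)² = 512*√19/3 + 6² = 512*√19/3 + 36 = 36 + 512*√19/3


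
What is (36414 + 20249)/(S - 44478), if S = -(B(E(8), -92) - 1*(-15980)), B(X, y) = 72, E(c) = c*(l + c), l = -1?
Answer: -56663/60530 ≈ -0.93611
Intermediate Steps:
E(c) = c*(-1 + c)
S = -16052 (S = -(72 - 1*(-15980)) = -(72 + 15980) = -1*16052 = -16052)
(36414 + 20249)/(S - 44478) = (36414 + 20249)/(-16052 - 44478) = 56663/(-60530) = 56663*(-1/60530) = -56663/60530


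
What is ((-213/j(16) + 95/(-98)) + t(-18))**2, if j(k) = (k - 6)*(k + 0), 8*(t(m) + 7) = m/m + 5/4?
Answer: 78127921/960400 ≈ 81.349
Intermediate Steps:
t(m) = -215/32 (t(m) = -7 + (m/m + 5/4)/8 = -7 + (1 + 5*(1/4))/8 = -7 + (1 + 5/4)/8 = -7 + (1/8)*(9/4) = -7 + 9/32 = -215/32)
j(k) = k*(-6 + k) (j(k) = (-6 + k)*k = k*(-6 + k))
((-213/j(16) + 95/(-98)) + t(-18))**2 = ((-213*1/(16*(-6 + 16)) + 95/(-98)) - 215/32)**2 = ((-213/(16*10) + 95*(-1/98)) - 215/32)**2 = ((-213/160 - 95/98) - 215/32)**2 = (-18037/7840 - 215/32)**2 = (-8839/980)**2 = 78127921/960400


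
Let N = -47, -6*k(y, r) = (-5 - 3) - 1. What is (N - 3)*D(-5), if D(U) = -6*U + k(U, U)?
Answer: -1575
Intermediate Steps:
k(y, r) = 3/2 (k(y, r) = -((-5 - 3) - 1)/6 = -(-8 - 1)/6 = -⅙*(-9) = 3/2)
D(U) = 3/2 - 6*U (D(U) = -6*U + 3/2 = 3/2 - 6*U)
(N - 3)*D(-5) = (-47 - 3)*(3/2 - 6*(-5)) = -50*(3/2 + 30) = -50*63/2 = -1575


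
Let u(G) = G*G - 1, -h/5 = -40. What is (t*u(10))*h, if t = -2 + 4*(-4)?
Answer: -356400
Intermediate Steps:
t = -18 (t = -2 - 16 = -18)
h = 200 (h = -5*(-40) = 200)
u(G) = -1 + G² (u(G) = G² - 1 = -1 + G²)
(t*u(10))*h = -18*(-1 + 10²)*200 = -18*(-1 + 100)*200 = -18*99*200 = -1782*200 = -356400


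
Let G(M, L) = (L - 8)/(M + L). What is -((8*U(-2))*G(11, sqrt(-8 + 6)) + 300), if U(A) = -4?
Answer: 4*(-67*sqrt(2) + 889*I)/(sqrt(2) - 11*I) ≈ -322.37 + 6.9906*I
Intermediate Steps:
G(M, L) = (-8 + L)/(L + M)
-((8*U(-2))*G(11, sqrt(-8 + 6)) + 300) = -((8*(-4))*((-8 + sqrt(-8 + 6))/(sqrt(-8 + 6) + 11)) + 300) = -(-32*(-8 + sqrt(-2))/(sqrt(-2) + 11) + 300) = -(-32*(-8 + I*sqrt(2))/(I*sqrt(2) + 11) + 300) = -(-32*(-8 + I*sqrt(2))/(11 + I*sqrt(2)) + 300) = -(300 - 32*(-8 + I*sqrt(2))/(11 + I*sqrt(2))) = -300 + 32*(-8 + I*sqrt(2))/(11 + I*sqrt(2))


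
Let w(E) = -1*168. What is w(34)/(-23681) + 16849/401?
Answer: 57009791/1356583 ≈ 42.025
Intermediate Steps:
w(E) = -168
w(34)/(-23681) + 16849/401 = -168/(-23681) + 16849/401 = -168*(-1/23681) + 16849*(1/401) = 24/3383 + 16849/401 = 57009791/1356583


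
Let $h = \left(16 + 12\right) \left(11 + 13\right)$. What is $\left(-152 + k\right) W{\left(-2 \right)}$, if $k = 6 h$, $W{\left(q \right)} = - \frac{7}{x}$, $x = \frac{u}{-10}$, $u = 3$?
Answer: $\frac{271600}{3} \approx 90533.0$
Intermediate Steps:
$h = 672$ ($h = 28 \cdot 24 = 672$)
$x = - \frac{3}{10}$ ($x = \frac{3}{-10} = 3 \left(- \frac{1}{10}\right) = - \frac{3}{10} \approx -0.3$)
$W{\left(q \right)} = \frac{70}{3}$ ($W{\left(q \right)} = - \frac{7}{- \frac{3}{10}} = \left(-7\right) \left(- \frac{10}{3}\right) = \frac{70}{3}$)
$k = 4032$ ($k = 6 \cdot 672 = 4032$)
$\left(-152 + k\right) W{\left(-2 \right)} = \left(-152 + 4032\right) \frac{70}{3} = 3880 \cdot \frac{70}{3} = \frac{271600}{3}$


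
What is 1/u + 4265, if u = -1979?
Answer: 8440434/1979 ≈ 4265.0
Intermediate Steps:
1/u + 4265 = 1/(-1979) + 4265 = -1/1979 + 4265 = 8440434/1979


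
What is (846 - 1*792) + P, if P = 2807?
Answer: 2861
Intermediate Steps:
(846 - 1*792) + P = (846 - 1*792) + 2807 = (846 - 792) + 2807 = 54 + 2807 = 2861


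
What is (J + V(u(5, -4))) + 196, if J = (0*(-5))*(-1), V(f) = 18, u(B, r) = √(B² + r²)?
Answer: 214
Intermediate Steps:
J = 0 (J = 0*(-1) = 0)
(J + V(u(5, -4))) + 196 = (0 + 18) + 196 = 18 + 196 = 214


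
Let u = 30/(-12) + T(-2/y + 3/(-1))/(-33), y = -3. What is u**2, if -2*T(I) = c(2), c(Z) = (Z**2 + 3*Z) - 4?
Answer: 2809/484 ≈ 5.8037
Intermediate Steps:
c(Z) = -4 + Z**2 + 3*Z
T(I) = -3 (T(I) = -(-4 + 2**2 + 3*2)/2 = -(-4 + 4 + 6)/2 = -1/2*6 = -3)
u = -53/22 (u = 30/(-12) - 3/(-33) = 30*(-1/12) - 3*(-1/33) = -5/2 + 1/11 = -53/22 ≈ -2.4091)
u**2 = (-53/22)**2 = 2809/484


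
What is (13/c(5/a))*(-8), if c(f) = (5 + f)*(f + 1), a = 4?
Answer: -1664/225 ≈ -7.3956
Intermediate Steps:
c(f) = (1 + f)*(5 + f) (c(f) = (5 + f)*(1 + f) = (1 + f)*(5 + f))
(13/c(5/a))*(-8) = (13/(5 + (5/4)² + 6*(5/4)))*(-8) = (13/(5 + 25/16 + 15/2))*(-8) = (13/(225/16))*(-8) = (13*(16/225))*(-8) = (208/225)*(-8) = -1664/225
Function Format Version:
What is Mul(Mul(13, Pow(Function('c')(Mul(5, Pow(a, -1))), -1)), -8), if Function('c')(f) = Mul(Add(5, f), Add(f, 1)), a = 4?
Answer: Rational(-1664, 225) ≈ -7.3956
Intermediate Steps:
Function('c')(f) = Mul(Add(1, f), Add(5, f)) (Function('c')(f) = Mul(Add(5, f), Add(1, f)) = Mul(Add(1, f), Add(5, f)))
Mul(Mul(13, Pow(Function('c')(Mul(5, Pow(a, -1))), -1)), -8) = Mul(Mul(13, Pow(Add(5, Pow(Mul(5, Pow(4, -1)), 2), Mul(6, Mul(5, Pow(4, -1)))), -1)), -8) = Mul(Mul(13, Pow(Add(5, Pow(Mul(5, Rational(1, 4)), 2), Mul(6, Mul(5, Rational(1, 4)))), -1)), -8) = Mul(Mul(13, Pow(Add(5, Pow(Rational(5, 4), 2), Mul(6, Rational(5, 4))), -1)), -8) = Mul(Mul(13, Pow(Add(5, Rational(25, 16), Rational(15, 2)), -1)), -8) = Mul(Mul(13, Pow(Rational(225, 16), -1)), -8) = Mul(Mul(13, Rational(16, 225)), -8) = Mul(Rational(208, 225), -8) = Rational(-1664, 225)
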